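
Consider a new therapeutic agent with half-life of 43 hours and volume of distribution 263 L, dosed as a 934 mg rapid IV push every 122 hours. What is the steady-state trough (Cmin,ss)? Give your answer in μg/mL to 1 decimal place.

Over one 122-h interval, 122/43 ≈ 2.8372 half-lives elapse, leaving f ≈ 0.1399 of each dose.
Each bolus raises the concentration by D/Vd = 934/263 ≈ 3.551 μg/mL.
Steady-state trough Cmin,ss = C₀·f/(1−f) ≈ 3.551 × 0.1399/0.8601 ≈ 0.578 μg/mL.

0.6 μg/mL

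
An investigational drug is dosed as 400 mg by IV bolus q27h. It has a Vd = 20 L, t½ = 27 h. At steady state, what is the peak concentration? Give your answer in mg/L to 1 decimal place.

40.0 mg/L

τ = 27 h = 1 half-life, so f = (1/2)^1 = 0.5.
Accumulation ratio R = 1/(1 − f) = 1/0.5 = 2/1.
Single-dose peak C₀ = D/Vd = 400/20 = 20 mg/L.
Steady-state peak Cmax,ss = C₀·R = 20 × 2/1 ≈ 40.000 mg/L.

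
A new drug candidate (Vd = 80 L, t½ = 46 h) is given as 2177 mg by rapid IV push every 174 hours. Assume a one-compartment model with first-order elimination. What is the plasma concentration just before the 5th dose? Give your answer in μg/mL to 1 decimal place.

2.1 μg/mL

f = (1/2)^(τ/t½) = (1/2)^(174/46) ≈ 0.0727.
C₀ = D/Vd = 2177/80 ≈ 27.212 μg/mL.
Before the 5th dose, 4 doses have been given. Superposition: Cmin = C₀·(f + f² + … + f^4).
≈ 27.212 × (0.0727 + 0.0053 + 0.0004 + 0.0000) ≈ 27.212 × 0.0784 ≈ 2.133 μg/mL.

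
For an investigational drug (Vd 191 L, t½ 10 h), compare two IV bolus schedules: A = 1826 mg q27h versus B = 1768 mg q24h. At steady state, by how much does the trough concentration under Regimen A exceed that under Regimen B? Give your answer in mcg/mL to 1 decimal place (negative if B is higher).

-0.4 mcg/mL

Regimen A: f = (1/2)^(27/10) ≈ 0.1539; Cmin,ss = (1826/191)·f/(1−f) ≈ 1.739 mcg/mL.
Regimen B: f = (1/2)^(24/10) ≈ 0.1895; Cmin,ss = (1768/191)·f/(1−f) ≈ 2.164 mcg/mL.
Difference ≈ 1.739 − 2.164 ≈ -0.425 mcg/mL.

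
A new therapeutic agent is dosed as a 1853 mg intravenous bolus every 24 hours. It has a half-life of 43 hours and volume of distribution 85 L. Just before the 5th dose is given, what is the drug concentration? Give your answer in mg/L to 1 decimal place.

36.3 mg/L

f = (1/2)^(τ/t½) = (1/2)^(24/43) ≈ 0.6792.
C₀ = D/Vd = 1853/85 ≈ 21.800 mg/L.
Before the 5th dose, 4 doses have been given. Superposition: Cmin = C₀·(f + f² + … + f^4).
≈ 21.800 × (0.6792 + 0.4613 + 0.3133 + 0.2128) ≈ 21.800 × 1.6666 ≈ 36.332 mg/L.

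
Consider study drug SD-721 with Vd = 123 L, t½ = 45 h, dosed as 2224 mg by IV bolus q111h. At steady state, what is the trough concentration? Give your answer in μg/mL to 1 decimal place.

τ/t½ = 111/45 ≈ 2.4667, so fraction remaining f = (1/2)^(111/45) ≈ 0.1809.
Single-dose peak C₀ = D/Vd = 2224/123 ≈ 18.081 μg/mL.
Steady-state trough Cmin,ss = C₀·f/(1−f) ≈ 18.081 × 0.1809/0.8191 ≈ 3.993 μg/mL.

4.0 μg/mL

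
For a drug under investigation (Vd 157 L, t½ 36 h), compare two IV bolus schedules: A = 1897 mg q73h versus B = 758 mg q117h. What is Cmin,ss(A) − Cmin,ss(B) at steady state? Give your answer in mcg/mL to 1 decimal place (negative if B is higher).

Regimen A: f = (1/2)^(73/36) ≈ 0.2452; Cmin,ss = (1897/157)·f/(1−f) ≈ 3.925 mcg/mL.
Regimen B: f = (1/2)^(117/36) ≈ 0.1051; Cmin,ss = (758/157)·f/(1−f) ≈ 0.567 mcg/mL.
Difference ≈ 3.925 − 0.567 ≈ 3.358 mcg/mL.

3.4 mcg/mL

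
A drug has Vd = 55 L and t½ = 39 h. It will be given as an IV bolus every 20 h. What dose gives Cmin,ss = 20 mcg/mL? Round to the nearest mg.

470 mg

τ/t½ = 20/39 ≈ 0.51282, so f = (1/2)^(20/39) ≈ 0.700851.
Cmin,ss = (D/Vd)·f/(1−f), so D = Cmin,ss·Vd·(1−f)/f.
D = 20 × 55 × (1−f)/f ≈ 20 × 55 × 0.42684 ≈ 469.52 mg.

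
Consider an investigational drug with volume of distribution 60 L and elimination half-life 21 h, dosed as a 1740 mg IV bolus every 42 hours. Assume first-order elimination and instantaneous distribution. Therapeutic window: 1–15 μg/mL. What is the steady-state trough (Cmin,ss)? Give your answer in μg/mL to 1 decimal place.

9.7 μg/mL

The dosing interval is 2 half-lives, so f = 2^(−2) = 0.25.
Accumulation ratio R = 1/(1 − f) = 1/0.75 = 4/3.
Single-dose peak C₀ = D/Vd = 1740/60 = 29 μg/mL.
Steady-state peak Cmax,ss = C₀·R = 29 × 4/3 ≈ 38.667 μg/mL.
Steady-state trough Cmin,ss = Cmax,ss·f ≈ 38.667 × 0.25 ≈ 9.667 μg/mL.
Trough 9.7 μg/mL vs MEC 1 μg/mL: adequate.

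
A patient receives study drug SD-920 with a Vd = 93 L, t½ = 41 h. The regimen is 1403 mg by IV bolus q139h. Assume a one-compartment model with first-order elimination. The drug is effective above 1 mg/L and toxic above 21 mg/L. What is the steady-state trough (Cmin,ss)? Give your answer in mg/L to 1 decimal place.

Over one 139-h interval, 139/41 ≈ 3.3902 half-lives elapse, leaving f ≈ 0.0954 of each dose.
Accumulation ratio R = 1/(1 − f) ≈ 1/0.9046 ≈ 1.1055.
Each bolus raises the concentration by D/Vd = 1403/93 ≈ 15.086 mg/L.
Steady-state peak Cmax,ss = C₀·R ≈ 15.086 × 1.1055 ≈ 16.678 mg/L.
Steady-state trough Cmin,ss = Cmax,ss·f ≈ 16.678 × 0.0954 ≈ 1.591 mg/L.
Trough 1.6 mg/L vs MEC 1 mg/L: adequate.

1.6 mg/L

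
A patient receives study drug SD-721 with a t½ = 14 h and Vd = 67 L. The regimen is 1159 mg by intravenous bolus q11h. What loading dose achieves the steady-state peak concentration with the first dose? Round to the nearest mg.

f = (1/2)^(11/14) ≈ 0.580065; accumulation ratio R = 1/(1−f) ≈ 2.38132.
Loading dose to hit Cmax,ss on first dose: D_load = D_maint·R ≈ 1159 × 2.38132 ≈ 2759.95 mg.

2760 mg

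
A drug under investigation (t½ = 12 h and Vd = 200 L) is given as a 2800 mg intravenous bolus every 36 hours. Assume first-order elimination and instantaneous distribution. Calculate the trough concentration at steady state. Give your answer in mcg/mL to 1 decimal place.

The dosing interval is 3 half-lives, so f = 2^(−3) = 0.125.
Accumulation ratio R = 1/(1 − f) = 1/0.875 = 8/7.
Single-dose peak C₀ = D/Vd = 2800/200 = 14 mcg/mL.
Steady-state peak Cmax,ss = C₀·R = 14 × 8/7 ≈ 16.000 mcg/mL.
Steady-state trough Cmin,ss = Cmax,ss·f ≈ 16.000 × 0.125 ≈ 2.000 mcg/mL.

2.0 mcg/mL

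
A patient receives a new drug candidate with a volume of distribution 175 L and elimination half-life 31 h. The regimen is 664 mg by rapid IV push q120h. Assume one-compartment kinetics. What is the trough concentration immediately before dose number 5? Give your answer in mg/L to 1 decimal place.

f = (1/2)^(τ/t½) = (1/2)^(120/31) ≈ 0.0683.
C₀ = D/Vd = 664/175 ≈ 3.794 mg/L.
Before the 5th dose, 4 doses have been given. Superposition: Cmin = C₀·(f + f² + … + f^4).
≈ 3.794 × (0.0683 + 0.0047 + 0.0003 + 0.0000) ≈ 3.794 × 0.0733 ≈ 0.278 mg/L.

0.3 mg/L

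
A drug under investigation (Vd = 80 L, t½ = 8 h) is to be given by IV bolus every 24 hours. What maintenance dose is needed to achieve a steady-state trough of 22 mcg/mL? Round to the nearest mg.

τ/t½ = 24/8 ≈ 3, so f = (1/2)^(24/8) ≈ 0.125000.
Cmin,ss = (D/Vd)·f/(1−f), so D = Cmin,ss·Vd·(1−f)/f.
D = 22 × 80 × (1−f)/f ≈ 22 × 80 × 7.00000 ≈ 12320.00 mg.

12320 mg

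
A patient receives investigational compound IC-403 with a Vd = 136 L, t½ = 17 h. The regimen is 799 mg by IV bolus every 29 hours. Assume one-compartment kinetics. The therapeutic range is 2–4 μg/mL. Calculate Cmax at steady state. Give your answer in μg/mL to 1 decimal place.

8.5 μg/mL

τ/t½ = 29/17 ≈ 1.7059, so fraction remaining f = (1/2)^(29/17) ≈ 0.3065.
At steady state, accumulation factor R = 1/(1 − e^(−kτ)) ≈ 1.4420.
Each bolus raises the concentration by D/Vd = 799/136 ≈ 5.875 μg/mL.
Cmax,ss = C₀/(1 − f) ≈ 5.875/0.6935 ≈ 8.472 μg/mL.
Peak 8.5 μg/mL vs MTC 4 μg/mL: exceeds toxic threshold.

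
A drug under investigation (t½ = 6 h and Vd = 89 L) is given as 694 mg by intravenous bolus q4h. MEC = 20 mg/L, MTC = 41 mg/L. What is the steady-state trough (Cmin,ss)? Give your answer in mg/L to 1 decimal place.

Over one 4-h interval, 4/6 ≈ 0.66667 half-lives elapse, leaving f ≈ 0.6300 of each dose.
At steady state, accumulation factor R = 1/(1 − e^(−kτ)) ≈ 2.7027.
Single-dose peak C₀ = D/Vd = 694/89 ≈ 7.798 mg/L.
Cmax,ss = C₀/(1 − f) ≈ 7.798/0.3700 ≈ 21.076 mg/L.
Steady-state trough Cmin,ss = Cmax,ss·f ≈ 21.076 × 0.6300 ≈ 13.278 mg/L.
Trough 13.3 mg/L vs MEC 20 mg/L: subtherapeutic.

13.3 mg/L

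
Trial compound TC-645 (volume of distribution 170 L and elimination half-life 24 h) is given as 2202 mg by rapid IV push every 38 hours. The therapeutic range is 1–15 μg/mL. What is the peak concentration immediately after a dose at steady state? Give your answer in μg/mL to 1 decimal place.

Over one 38-h interval, 38/24 ≈ 1.5833 half-lives elapse, leaving f ≈ 0.3337 of each dose.
Accumulation ratio R = 1/(1 − f) ≈ 1/0.6663 ≈ 1.5008.
Single-dose peak C₀ = D/Vd = 2202/170 ≈ 12.953 μg/mL.
Steady-state peak Cmax,ss = C₀·R ≈ 12.953 × 1.5008 ≈ 19.440 μg/mL.
Peak 19.4 μg/mL vs MTC 15 μg/mL: exceeds toxic threshold.

19.4 μg/mL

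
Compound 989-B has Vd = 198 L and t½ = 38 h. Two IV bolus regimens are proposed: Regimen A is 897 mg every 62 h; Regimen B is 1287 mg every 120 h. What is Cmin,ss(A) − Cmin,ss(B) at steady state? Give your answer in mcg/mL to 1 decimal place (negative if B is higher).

1.3 mcg/mL

Regimen A: f = (1/2)^(62/38) ≈ 0.3227; Cmin,ss = (897/198)·f/(1−f) ≈ 2.158 mcg/mL.
Regimen B: f = (1/2)^(120/38) ≈ 0.1120; Cmin,ss = (1287/198)·f/(1−f) ≈ 0.820 mcg/mL.
Difference ≈ 2.158 − 0.820 ≈ 1.338 mcg/mL.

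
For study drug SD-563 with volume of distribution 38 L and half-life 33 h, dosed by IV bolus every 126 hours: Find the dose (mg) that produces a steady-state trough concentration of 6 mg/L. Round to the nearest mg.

τ/t½ = 126/33 ≈ 3.8182, so f = (1/2)^(126/33) ≈ 0.070895.
Cmin,ss = (D/Vd)·f/(1−f), so D = Cmin,ss·Vd·(1−f)/f.
D = 6 × 38 × (1−f)/f ≈ 6 × 38 × 13.10537 ≈ 2988.02 mg.

2988 mg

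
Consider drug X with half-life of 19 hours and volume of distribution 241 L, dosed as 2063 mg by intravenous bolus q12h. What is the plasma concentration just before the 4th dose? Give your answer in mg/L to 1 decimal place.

11.4 mg/L

f = (1/2)^(τ/t½) = (1/2)^(12/19) ≈ 0.6455.
C₀ = D/Vd = 2063/241 ≈ 8.560 mg/L.
Before the 4th dose, 3 doses have been given. Superposition: Cmin = C₀·(f + f² + … + f^3).
≈ 8.560 × (0.6455 + 0.4167 + 0.2690) ≈ 8.560 × 1.3312 ≈ 11.395 mg/L.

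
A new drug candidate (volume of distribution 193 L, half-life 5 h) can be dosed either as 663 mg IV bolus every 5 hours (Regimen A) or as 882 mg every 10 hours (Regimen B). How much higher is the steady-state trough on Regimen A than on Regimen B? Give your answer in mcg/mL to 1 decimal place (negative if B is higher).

Regimen A: f = (1/2)^(5/5) ≈ 0.5000; Cmin,ss = (663/193)·f/(1−f) ≈ 3.435 mcg/mL.
Regimen B: f = (1/2)^(10/5) ≈ 0.2500; Cmin,ss = (882/193)·f/(1−f) ≈ 1.523 mcg/mL.
Difference ≈ 3.435 − 1.523 ≈ 1.912 mcg/mL.

1.9 mcg/mL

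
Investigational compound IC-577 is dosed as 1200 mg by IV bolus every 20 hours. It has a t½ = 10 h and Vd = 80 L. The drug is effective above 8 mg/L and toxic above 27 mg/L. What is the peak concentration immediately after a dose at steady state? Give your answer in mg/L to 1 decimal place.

τ = 20 h = 2 half-lives, so f = (1/2)^2 = 0.25.
Accumulation ratio R = 1/(1 − f) = 1/0.75 = 4/3.
Single-dose peak C₀ = D/Vd = 1200/80 = 15 mg/L.
Steady-state peak Cmax,ss = C₀·R = 15 × 4/3 ≈ 20.000 mg/L.
Peak 20.0 mg/L vs MTC 27 mg/L: below toxic threshold.

20.0 mg/L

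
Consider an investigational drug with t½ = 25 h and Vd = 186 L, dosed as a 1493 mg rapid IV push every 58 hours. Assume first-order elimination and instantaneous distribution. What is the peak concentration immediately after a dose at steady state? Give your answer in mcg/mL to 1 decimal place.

τ/t½ = 58/25 ≈ 2.32, so fraction remaining f = (1/2)^(58/25) ≈ 0.2003.
Accumulation ratio R = 1/(1 − f) ≈ 1/0.7997 ≈ 1.2505.
Single-dose peak C₀ = D/Vd = 1493/186 ≈ 8.027 mcg/mL.
Cmax,ss = C₀/(1 − f) ≈ 8.027/0.7997 ≈ 10.038 mcg/mL.

10.0 mcg/mL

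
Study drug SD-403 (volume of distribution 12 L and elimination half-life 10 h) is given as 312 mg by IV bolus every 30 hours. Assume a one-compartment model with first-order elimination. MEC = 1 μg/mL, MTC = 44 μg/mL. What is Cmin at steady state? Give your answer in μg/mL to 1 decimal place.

The dosing interval is 3 half-lives, so f = 2^(−3) = 0.125.
At steady state, R = 1/(1 − 0.125) = 8/7.
Single-dose peak C₀ = D/Vd = 312/12 = 26 μg/mL.
Steady-state peak Cmax,ss = C₀·R = 26 × 8/7 ≈ 29.714 μg/mL.
Steady-state trough Cmin,ss = Cmax,ss·f ≈ 29.714 × 0.125 ≈ 3.714 μg/mL.
Trough 3.7 μg/mL vs MEC 1 μg/mL: adequate.

3.7 μg/mL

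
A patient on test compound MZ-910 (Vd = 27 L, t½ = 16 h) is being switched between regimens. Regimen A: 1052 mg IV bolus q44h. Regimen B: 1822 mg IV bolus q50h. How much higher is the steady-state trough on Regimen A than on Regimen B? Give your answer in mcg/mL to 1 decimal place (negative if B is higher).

-1.9 mcg/mL

Regimen A: f = (1/2)^(44/16) ≈ 0.1487; Cmin,ss = (1052/27)·f/(1−f) ≈ 6.806 mcg/mL.
Regimen B: f = (1/2)^(50/16) ≈ 0.1146; Cmin,ss = (1822/27)·f/(1−f) ≈ 8.734 mcg/mL.
Difference ≈ 6.806 − 8.734 ≈ -1.928 mcg/mL.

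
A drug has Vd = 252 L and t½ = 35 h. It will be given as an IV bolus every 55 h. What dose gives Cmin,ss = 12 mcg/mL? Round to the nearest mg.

5963 mg

τ/t½ = 55/35 ≈ 1.5714, so f = (1/2)^(55/35) ≈ 0.336475.
Cmin,ss = (D/Vd)·f/(1−f), so D = Cmin,ss·Vd·(1−f)/f.
D = 12 × 252 × (1−f)/f ≈ 12 × 252 × 1.97199 ≈ 5963.30 mg.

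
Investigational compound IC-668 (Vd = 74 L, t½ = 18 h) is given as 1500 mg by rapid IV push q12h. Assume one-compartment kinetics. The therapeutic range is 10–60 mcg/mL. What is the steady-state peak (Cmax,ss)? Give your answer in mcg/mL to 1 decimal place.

54.8 mcg/mL

τ/t½ = 12/18 ≈ 0.66667, so fraction remaining f = (1/2)^(12/18) ≈ 0.6300.
Accumulation ratio R = 1/(1 − f) ≈ 1/0.3700 ≈ 2.7027.
Each bolus raises the concentration by D/Vd = 1500/74 ≈ 20.270 mcg/mL.
Cmax,ss = C₀/(1 − f) ≈ 20.270/0.3700 ≈ 54.784 mcg/mL.
Peak 54.8 mcg/mL vs MTC 60 mcg/mL: below toxic threshold.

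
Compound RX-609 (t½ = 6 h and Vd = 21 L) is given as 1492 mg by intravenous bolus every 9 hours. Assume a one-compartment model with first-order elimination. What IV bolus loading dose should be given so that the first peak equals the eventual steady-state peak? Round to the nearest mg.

2308 mg

f = (1/2)^(9/6) ≈ 0.353553; accumulation ratio R = 1/(1−f) ≈ 1.54692.
Loading dose to hit Cmax,ss on first dose: D_load = D_maint·R ≈ 1492 × 1.54692 ≈ 2308.00 mg.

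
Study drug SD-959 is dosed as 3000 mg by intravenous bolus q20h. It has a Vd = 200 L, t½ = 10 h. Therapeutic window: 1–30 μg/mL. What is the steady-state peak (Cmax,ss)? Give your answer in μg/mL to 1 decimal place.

τ = 20 h = 2 half-lives, so f = (1/2)^2 = 0.25.
At steady state, R = 1/(1 − 0.25) = 4/3.
Single-dose peak C₀ = D/Vd = 3000/200 = 15 μg/mL.
Steady-state peak Cmax,ss = C₀·R = 15 × 4/3 ≈ 20.000 μg/mL.
Peak 20.0 μg/mL vs MTC 30 μg/mL: below toxic threshold.

20.0 μg/mL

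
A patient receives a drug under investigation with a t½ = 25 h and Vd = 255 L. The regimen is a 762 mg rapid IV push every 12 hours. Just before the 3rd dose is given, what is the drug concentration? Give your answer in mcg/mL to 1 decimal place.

3.7 mcg/mL

f = (1/2)^(τ/t½) = (1/2)^(12/25) ≈ 0.7170.
C₀ = D/Vd = 762/255 ≈ 2.988 mcg/mL.
Before the 3rd dose, 2 doses have been given. Superposition: Cmin = C₀·(f + f²).
≈ 2.988 × (0.7170 + 0.5141) ≈ 2.988 × 1.2311 ≈ 3.679 mcg/mL.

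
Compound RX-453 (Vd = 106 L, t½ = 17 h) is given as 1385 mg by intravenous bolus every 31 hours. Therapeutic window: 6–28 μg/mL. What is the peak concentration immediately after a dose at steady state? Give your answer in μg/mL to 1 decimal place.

18.2 μg/mL

τ/t½ = 31/17 ≈ 1.8235, so fraction remaining f = (1/2)^(31/17) ≈ 0.2825.
Accumulation ratio R = 1/(1 − f) ≈ 1/0.7175 ≈ 1.3937.
Single-dose peak C₀ = D/Vd = 1385/106 ≈ 13.066 μg/mL.
Steady-state peak Cmax,ss = C₀·R ≈ 13.066 × 1.3937 ≈ 18.210 μg/mL.
Peak 18.2 μg/mL vs MTC 28 μg/mL: below toxic threshold.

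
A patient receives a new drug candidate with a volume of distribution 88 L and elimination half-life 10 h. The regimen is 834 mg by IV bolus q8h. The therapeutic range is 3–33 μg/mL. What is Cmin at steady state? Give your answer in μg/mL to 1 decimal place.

12.8 μg/mL

τ/t½ = 8/10 ≈ 0.8, so fraction remaining f = (1/2)^(8/10) ≈ 0.5743.
At steady state, accumulation factor R = 1/(1 − e^(−kτ)) ≈ 2.3491.
Each bolus raises the concentration by D/Vd = 834/88 ≈ 9.477 μg/mL.
Steady-state peak Cmax,ss = C₀·R ≈ 9.477 × 2.3491 ≈ 22.262 μg/mL.
Steady-state trough Cmin,ss = Cmax,ss·f ≈ 22.262 × 0.5743 ≈ 12.785 μg/mL.
Trough 12.8 μg/mL vs MEC 3 μg/mL: adequate.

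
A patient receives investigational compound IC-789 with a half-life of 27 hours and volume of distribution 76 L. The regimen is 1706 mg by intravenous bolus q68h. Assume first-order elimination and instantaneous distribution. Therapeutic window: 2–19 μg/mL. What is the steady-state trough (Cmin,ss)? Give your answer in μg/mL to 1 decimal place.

4.7 μg/mL

k = ln2/t½ = ln2/27 ≈ 0.025672 h⁻¹; fraction remaining f = e^(−kτ) = e^(−0.025672×68) ≈ 0.1745.
At steady state, accumulation factor R = 1/(1 − e^(−kτ)) ≈ 1.2114.
Single-dose peak C₀ = D/Vd = 1706/76 ≈ 22.447 μg/mL.
Steady-state peak Cmax,ss = C₀·R ≈ 22.447 × 1.2114 ≈ 27.192 μg/mL.
Steady-state trough Cmin,ss = Cmax,ss·f ≈ 27.192 × 0.1745 ≈ 4.745 μg/mL.
Trough 4.7 μg/mL vs MEC 2 μg/mL: adequate.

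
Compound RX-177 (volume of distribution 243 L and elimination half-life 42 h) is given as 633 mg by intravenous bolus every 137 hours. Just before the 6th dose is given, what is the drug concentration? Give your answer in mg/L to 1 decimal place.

f = (1/2)^(τ/t½) = (1/2)^(137/42) ≈ 0.1042.
C₀ = D/Vd = 633/243 ≈ 2.605 mg/L.
Before the 6th dose, 5 doses have been given. Superposition: Cmin = C₀·(f + f² + … + f^5).
≈ 2.605 × (0.1042 + 0.0109 + 0.0011 + 0.0001 + 0.0000) ≈ 2.605 × 0.1163 ≈ 0.303 mg/L.

0.3 mg/L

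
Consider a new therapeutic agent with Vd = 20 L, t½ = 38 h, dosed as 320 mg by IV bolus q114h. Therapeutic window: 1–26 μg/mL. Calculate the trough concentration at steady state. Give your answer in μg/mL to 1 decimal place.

τ = 114 h = 3 half-lives, so f = (1/2)^3 = 0.125.
At steady state, R = 1/(1 − 0.125) = 8/7.
Single-dose peak C₀ = D/Vd = 320/20 = 16 μg/mL.
Steady-state peak Cmax,ss = C₀·R = 16 × 8/7 ≈ 18.286 μg/mL.
Steady-state trough Cmin,ss = Cmax,ss·f ≈ 18.286 × 0.125 ≈ 2.286 μg/mL.
Trough 2.3 μg/mL vs MEC 1 μg/mL: adequate.

2.3 μg/mL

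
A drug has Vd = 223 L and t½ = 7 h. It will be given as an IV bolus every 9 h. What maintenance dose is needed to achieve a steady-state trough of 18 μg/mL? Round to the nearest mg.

τ/t½ = 9/7 ≈ 1.2857, so f = (1/2)^(9/7) ≈ 0.410168.
Cmin,ss = (D/Vd)·f/(1−f), so D = Cmin,ss·Vd·(1−f)/f.
D = 18 × 223 × (1−f)/f ≈ 18 × 223 × 1.43803 ≈ 5772.25 mg.

5772 mg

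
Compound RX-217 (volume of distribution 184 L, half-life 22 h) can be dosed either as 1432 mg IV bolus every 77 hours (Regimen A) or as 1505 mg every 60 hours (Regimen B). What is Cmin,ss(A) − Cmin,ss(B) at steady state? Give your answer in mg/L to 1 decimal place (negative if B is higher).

Regimen A: f = (1/2)^(77/22) ≈ 0.0884; Cmin,ss = (1432/184)·f/(1−f) ≈ 0.755 mg/L.
Regimen B: f = (1/2)^(60/22) ≈ 0.1510; Cmin,ss = (1505/184)·f/(1−f) ≈ 1.455 mg/L.
Difference ≈ 0.755 − 1.455 ≈ -0.700 mg/L.

-0.7 mg/L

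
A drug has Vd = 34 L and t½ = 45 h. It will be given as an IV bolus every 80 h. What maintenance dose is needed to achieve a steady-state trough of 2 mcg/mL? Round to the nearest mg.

165 mg

τ/t½ = 80/45 ≈ 1.7778, so f = (1/2)^(80/45) ≈ 0.291632.
Cmin,ss = (D/Vd)·f/(1−f), so D = Cmin,ss·Vd·(1−f)/f.
D = 2 × 34 × (1−f)/f ≈ 2 × 34 × 2.42898 ≈ 165.17 mg.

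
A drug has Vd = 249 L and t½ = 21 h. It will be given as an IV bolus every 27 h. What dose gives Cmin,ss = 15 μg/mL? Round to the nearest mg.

5371 mg

τ/t½ = 27/21 ≈ 1.2857, so f = (1/2)^(27/21) ≈ 0.410168.
Cmin,ss = (D/Vd)·f/(1−f), so D = Cmin,ss·Vd·(1−f)/f.
D = 15 × 249 × (1−f)/f ≈ 15 × 249 × 1.43803 ≈ 5371.04 mg.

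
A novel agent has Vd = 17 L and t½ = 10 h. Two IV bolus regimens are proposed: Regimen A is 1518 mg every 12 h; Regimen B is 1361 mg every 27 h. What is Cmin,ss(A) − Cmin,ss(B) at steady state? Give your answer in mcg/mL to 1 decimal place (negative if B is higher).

Regimen A: f = (1/2)^(12/10) ≈ 0.4353; Cmin,ss = (1518/17)·f/(1−f) ≈ 68.833 mcg/mL.
Regimen B: f = (1/2)^(27/10) ≈ 0.1539; Cmin,ss = (1361/17)·f/(1−f) ≈ 14.562 mcg/mL.
Difference ≈ 68.833 − 14.562 ≈ 54.271 mcg/mL.

54.3 mcg/mL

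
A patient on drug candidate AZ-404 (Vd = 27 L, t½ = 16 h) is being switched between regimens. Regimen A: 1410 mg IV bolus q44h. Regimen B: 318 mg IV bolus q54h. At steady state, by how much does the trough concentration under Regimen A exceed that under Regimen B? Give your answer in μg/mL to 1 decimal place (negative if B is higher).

Regimen A: f = (1/2)^(44/16) ≈ 0.1487; Cmin,ss = (1410/27)·f/(1−f) ≈ 9.122 μg/mL.
Regimen B: f = (1/2)^(54/16) ≈ 0.0964; Cmin,ss = (318/27)·f/(1−f) ≈ 1.257 μg/mL.
Difference ≈ 9.122 − 1.257 ≈ 7.865 μg/mL.

7.9 μg/mL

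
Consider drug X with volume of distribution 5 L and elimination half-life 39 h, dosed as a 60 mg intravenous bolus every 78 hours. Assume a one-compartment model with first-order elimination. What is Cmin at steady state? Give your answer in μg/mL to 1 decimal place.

4.0 μg/mL

The dosing interval is 2 half-lives, so f = 2^(−2) = 0.25.
Accumulation ratio R = 1/(1 − f) = 1/0.75 = 4/3.
Single-dose peak C₀ = D/Vd = 60/5 = 12 μg/mL.
Steady-state peak Cmax,ss = C₀·R = 12 × 4/3 ≈ 16.000 μg/mL.
Steady-state trough Cmin,ss = Cmax,ss·f ≈ 16.000 × 0.25 ≈ 4.000 μg/mL.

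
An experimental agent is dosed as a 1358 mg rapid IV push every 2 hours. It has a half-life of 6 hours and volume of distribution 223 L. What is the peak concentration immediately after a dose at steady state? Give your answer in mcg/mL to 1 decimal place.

29.5 mcg/mL

Over one 2-h interval, 2/6 ≈ 0.33333 half-lives elapse, leaving f ≈ 0.7937 of each dose.
Accumulation ratio R = 1/(1 − f) ≈ 1/0.2063 ≈ 4.8473.
Each bolus raises the concentration by D/Vd = 1358/223 ≈ 6.090 mcg/mL.
Cmax,ss = C₀/(1 − f) ≈ 6.090/0.2063 ≈ 29.520 mcg/mL.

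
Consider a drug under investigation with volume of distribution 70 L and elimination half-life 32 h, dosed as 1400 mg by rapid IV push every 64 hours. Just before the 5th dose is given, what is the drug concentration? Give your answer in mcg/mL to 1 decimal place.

f = (1/2)^(τ/t½) = (1/2)^(64/32) ≈ 0.2500.
C₀ = D/Vd = 1400/70 ≈ 20.000 mcg/mL.
Before the 5th dose, 4 doses have been given. Superposition: Cmin = C₀·(f + f² + … + f^4).
≈ 20.000 × (0.2500 + 0.0625 + 0.0156 + 0.0039) ≈ 20.000 × 0.3320 ≈ 6.640 mcg/mL.

6.6 mcg/mL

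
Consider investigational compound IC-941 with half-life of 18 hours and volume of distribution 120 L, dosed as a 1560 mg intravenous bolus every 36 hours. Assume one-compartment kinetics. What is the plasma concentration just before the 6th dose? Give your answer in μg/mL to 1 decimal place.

f = (1/2)^(τ/t½) = (1/2)^(36/18) ≈ 0.2500.
C₀ = D/Vd = 1560/120 ≈ 13.000 μg/mL.
Before the 6th dose, 5 doses have been given. Superposition: Cmin = C₀·(f + f² + … + f^5).
≈ 13.000 × (0.2500 + 0.0625 + 0.0156 + 0.0039 + 0.0010) ≈ 13.000 × 0.3330 ≈ 4.329 μg/mL.

4.3 μg/mL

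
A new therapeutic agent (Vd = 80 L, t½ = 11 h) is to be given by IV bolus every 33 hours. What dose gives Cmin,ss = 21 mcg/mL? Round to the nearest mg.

τ/t½ = 33/11 ≈ 3, so f = (1/2)^(33/11) ≈ 0.125000.
Cmin,ss = (D/Vd)·f/(1−f), so D = Cmin,ss·Vd·(1−f)/f.
D = 21 × 80 × (1−f)/f ≈ 21 × 80 × 7.00000 ≈ 11760.00 mg.

11760 mg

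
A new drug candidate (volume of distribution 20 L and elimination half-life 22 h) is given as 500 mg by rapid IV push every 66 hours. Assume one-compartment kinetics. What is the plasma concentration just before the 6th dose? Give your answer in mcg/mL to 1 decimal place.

3.6 mcg/mL

f = (1/2)^(τ/t½) = (1/2)^(66/22) ≈ 0.1250.
C₀ = D/Vd = 500/20 ≈ 25.000 mcg/mL.
Before the 6th dose, 5 doses have been given. Superposition: Cmin = C₀·(f + f² + … + f^5).
≈ 25.000 × (0.1250 + 0.0156 + 0.0020 + 0.0002 + 0.0000) ≈ 25.000 × 0.1428 ≈ 3.570 mcg/mL.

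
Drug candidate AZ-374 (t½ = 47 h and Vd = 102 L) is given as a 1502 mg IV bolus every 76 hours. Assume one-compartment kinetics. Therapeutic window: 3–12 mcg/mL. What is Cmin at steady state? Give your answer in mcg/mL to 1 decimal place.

7.1 mcg/mL

k = ln2/t½ = ln2/47 ≈ 0.014748 h⁻¹; fraction remaining f = e^(−kτ) = e^(−0.014748×76) ≈ 0.3260.
Accumulation ratio R = 1/(1 − f) ≈ 1/0.6740 ≈ 1.4837.
Each bolus raises the concentration by D/Vd = 1502/102 ≈ 14.725 mcg/mL.
Cmax,ss = C₀/(1 − f) ≈ 14.725/0.6740 ≈ 21.847 mcg/mL.
Steady-state trough Cmin,ss = Cmax,ss·f ≈ 21.847 × 0.3260 ≈ 7.122 mcg/mL.
Trough 7.1 mcg/mL vs MEC 3 mcg/mL: adequate.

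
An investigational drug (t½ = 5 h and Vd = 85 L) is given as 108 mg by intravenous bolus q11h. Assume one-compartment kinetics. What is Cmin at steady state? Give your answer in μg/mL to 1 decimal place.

k = ln2/t½ = ln2/5 ≈ 0.138629 h⁻¹; fraction remaining f = e^(−kτ) = e^(−0.138629×11) ≈ 0.2176.
At steady state, accumulation factor R = 1/(1 − e^(−kτ)) ≈ 1.2781.
Each bolus raises the concentration by D/Vd = 108/85 ≈ 1.271 μg/mL.
Cmax,ss = C₀/(1 − f) ≈ 1.271/0.7824 ≈ 1.624 μg/mL.
Steady-state trough Cmin,ss = Cmax,ss·f ≈ 1.624 × 0.2176 ≈ 0.353 μg/mL.

0.4 μg/mL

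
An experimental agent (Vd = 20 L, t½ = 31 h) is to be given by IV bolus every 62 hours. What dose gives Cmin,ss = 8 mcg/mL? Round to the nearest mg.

480 mg

τ/t½ = 62/31 ≈ 2, so f = (1/2)^(62/31) ≈ 0.250000.
Cmin,ss = (D/Vd)·f/(1−f), so D = Cmin,ss·Vd·(1−f)/f.
D = 8 × 20 × (1−f)/f ≈ 8 × 20 × 3.00000 ≈ 480.00 mg.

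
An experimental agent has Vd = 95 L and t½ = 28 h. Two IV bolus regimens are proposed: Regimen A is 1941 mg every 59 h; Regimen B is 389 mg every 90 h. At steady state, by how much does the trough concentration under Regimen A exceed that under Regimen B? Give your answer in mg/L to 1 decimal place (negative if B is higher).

Regimen A: f = (1/2)^(59/28) ≈ 0.2321; Cmin,ss = (1941/95)·f/(1−f) ≈ 6.176 mg/L.
Regimen B: f = (1/2)^(90/28) ≈ 0.1077; Cmin,ss = (389/95)·f/(1−f) ≈ 0.494 mg/L.
Difference ≈ 6.176 − 0.494 ≈ 5.682 mg/L.

5.7 mg/L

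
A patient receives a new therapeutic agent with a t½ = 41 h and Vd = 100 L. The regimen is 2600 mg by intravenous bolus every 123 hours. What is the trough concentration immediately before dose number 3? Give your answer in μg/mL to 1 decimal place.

f = (1/2)^(τ/t½) = (1/2)^(123/41) ≈ 0.1250.
C₀ = D/Vd = 2600/100 ≈ 26.000 μg/mL.
Before the 3rd dose, 2 doses have been given. Superposition: Cmin = C₀·(f + f²).
≈ 26.000 × (0.1250 + 0.0156) ≈ 26.000 × 0.1406 ≈ 3.656 μg/mL.

3.7 μg/mL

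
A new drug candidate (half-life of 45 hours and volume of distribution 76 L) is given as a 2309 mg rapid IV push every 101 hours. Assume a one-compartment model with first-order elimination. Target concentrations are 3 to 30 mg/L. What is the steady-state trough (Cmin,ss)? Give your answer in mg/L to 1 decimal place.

8.1 mg/L

τ/t½ = 101/45 ≈ 2.2444, so fraction remaining f = (1/2)^(101/45) ≈ 0.2110.
At steady state, accumulation factor R = 1/(1 − e^(−kτ)) ≈ 1.2674.
Single-dose peak C₀ = D/Vd = 2309/76 ≈ 30.382 mg/L.
Steady-state peak Cmax,ss = C₀·R ≈ 30.382 × 1.2674 ≈ 38.506 mg/L.
Steady-state trough Cmin,ss = Cmax,ss·f ≈ 38.506 × 0.2110 ≈ 8.125 mg/L.
Trough 8.1 mg/L vs MEC 3 mg/L: adequate.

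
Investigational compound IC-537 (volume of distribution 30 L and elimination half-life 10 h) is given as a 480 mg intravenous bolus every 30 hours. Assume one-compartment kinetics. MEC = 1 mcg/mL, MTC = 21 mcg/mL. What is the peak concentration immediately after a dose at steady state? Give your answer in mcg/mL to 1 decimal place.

τ = 30 h = 3 half-lives, so f = (1/2)^3 = 0.125.
Accumulation ratio R = 1/(1 − f) = 1/0.875 = 8/7.
Single-dose peak C₀ = D/Vd = 480/30 = 16 mcg/mL.
Steady-state peak Cmax,ss = C₀·R = 16 × 8/7 ≈ 18.286 mcg/mL.
Peak 18.3 mcg/mL vs MTC 21 mcg/mL: below toxic threshold.

18.3 mcg/mL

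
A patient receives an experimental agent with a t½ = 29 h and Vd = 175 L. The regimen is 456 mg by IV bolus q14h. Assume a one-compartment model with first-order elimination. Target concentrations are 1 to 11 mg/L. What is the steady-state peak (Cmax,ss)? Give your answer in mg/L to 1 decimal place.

9.2 mg/L

k = ln2/t½ = ln2/29 ≈ 0.023902 h⁻¹; fraction remaining f = e^(−kτ) = e^(−0.023902×14) ≈ 0.7156.
Accumulation ratio R = 1/(1 − f) ≈ 1/0.2844 ≈ 3.5162.
Each bolus raises the concentration by D/Vd = 456/175 ≈ 2.606 mg/L.
Steady-state peak Cmax,ss = C₀·R ≈ 2.606 × 3.5162 ≈ 9.163 mg/L.
Peak 9.2 mg/L vs MTC 11 mg/L: below toxic threshold.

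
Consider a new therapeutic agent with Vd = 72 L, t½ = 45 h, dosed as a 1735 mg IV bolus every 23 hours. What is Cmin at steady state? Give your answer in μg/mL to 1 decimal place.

Over one 23-h interval, 23/45 ≈ 0.51111 half-lives elapse, leaving f ≈ 0.7017 of each dose.
Single-dose peak C₀ = D/Vd = 1735/72 ≈ 24.097 μg/mL.
Steady-state trough Cmin,ss = C₀·f/(1−f) ≈ 24.097 × 0.7017/0.2983 ≈ 56.684 μg/mL.

56.7 μg/mL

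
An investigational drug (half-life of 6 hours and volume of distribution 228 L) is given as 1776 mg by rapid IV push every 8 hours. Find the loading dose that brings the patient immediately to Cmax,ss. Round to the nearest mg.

f = (1/2)^(8/6) ≈ 0.396850; accumulation ratio R = 1/(1−f) ≈ 1.65796.
Loading dose to hit Cmax,ss on first dose: D_load = D_maint·R ≈ 1776 × 1.65796 ≈ 2944.54 mg.

2945 mg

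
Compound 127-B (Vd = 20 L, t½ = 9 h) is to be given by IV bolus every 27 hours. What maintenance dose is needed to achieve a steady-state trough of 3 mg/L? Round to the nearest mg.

τ/t½ = 27/9 ≈ 3, so f = (1/2)^(27/9) ≈ 0.125000.
Cmin,ss = (D/Vd)·f/(1−f), so D = Cmin,ss·Vd·(1−f)/f.
D = 3 × 20 × (1−f)/f ≈ 3 × 20 × 7.00000 ≈ 420.00 mg.

420 mg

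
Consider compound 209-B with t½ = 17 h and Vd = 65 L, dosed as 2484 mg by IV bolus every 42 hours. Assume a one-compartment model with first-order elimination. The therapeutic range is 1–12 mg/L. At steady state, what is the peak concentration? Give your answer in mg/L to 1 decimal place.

46.6 mg/L

k = ln2/t½ = ln2/17 ≈ 0.040773 h⁻¹; fraction remaining f = e^(−kτ) = e^(−0.040773×42) ≈ 0.1804.
Accumulation ratio R = 1/(1 − f) ≈ 1/0.8196 ≈ 1.2201.
Single-dose peak C₀ = D/Vd = 2484/65 ≈ 38.215 mg/L.
Steady-state peak Cmax,ss = C₀·R ≈ 38.215 × 1.2201 ≈ 46.626 mg/L.
Peak 46.6 mg/L vs MTC 12 mg/L: exceeds toxic threshold.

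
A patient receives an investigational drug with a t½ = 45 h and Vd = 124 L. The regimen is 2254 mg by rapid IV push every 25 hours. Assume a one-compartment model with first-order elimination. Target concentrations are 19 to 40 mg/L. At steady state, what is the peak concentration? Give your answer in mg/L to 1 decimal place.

τ/t½ = 25/45 ≈ 0.55556, so fraction remaining f = (1/2)^(25/45) ≈ 0.6804.
Accumulation ratio R = 1/(1 − f) ≈ 1/0.3196 ≈ 3.1289.
Single-dose peak C₀ = D/Vd = 2254/124 ≈ 18.177 mg/L.
Steady-state peak Cmax,ss = C₀·R ≈ 18.177 × 3.1289 ≈ 56.874 mg/L.
Peak 56.9 mg/L vs MTC 40 mg/L: exceeds toxic threshold.

56.9 mg/L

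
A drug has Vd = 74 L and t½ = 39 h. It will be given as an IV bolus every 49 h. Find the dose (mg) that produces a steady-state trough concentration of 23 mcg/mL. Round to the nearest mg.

2364 mg

τ/t½ = 49/39 ≈ 1.2564, so f = (1/2)^(49/39) ≈ 0.418584.
Cmin,ss = (D/Vd)·f/(1−f), so D = Cmin,ss·Vd·(1−f)/f.
D = 23 × 74 × (1−f)/f ≈ 23 × 74 × 1.38901 ≈ 2364.10 mg.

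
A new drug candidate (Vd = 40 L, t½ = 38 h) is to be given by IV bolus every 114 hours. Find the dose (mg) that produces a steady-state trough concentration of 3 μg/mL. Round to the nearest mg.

τ/t½ = 114/38 ≈ 3, so f = (1/2)^(114/38) ≈ 0.125000.
Cmin,ss = (D/Vd)·f/(1−f), so D = Cmin,ss·Vd·(1−f)/f.
D = 3 × 40 × (1−f)/f ≈ 3 × 40 × 7.00000 ≈ 840.00 mg.

840 mg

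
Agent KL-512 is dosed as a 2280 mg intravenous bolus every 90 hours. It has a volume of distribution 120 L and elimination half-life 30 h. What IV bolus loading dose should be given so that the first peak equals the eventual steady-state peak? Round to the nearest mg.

f = (1/2)^(90/30) ≈ 0.125000; accumulation ratio R = 1/(1−f) ≈ 1.14286.
Loading dose to hit Cmax,ss on first dose: D_load = D_maint·R ≈ 2280 × 1.14286 ≈ 2605.72 mg.

2606 mg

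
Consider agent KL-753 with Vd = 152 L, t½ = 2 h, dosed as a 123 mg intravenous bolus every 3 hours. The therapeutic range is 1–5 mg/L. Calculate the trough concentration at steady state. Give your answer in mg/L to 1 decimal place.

0.4 mg/L

τ/t½ = 3/2 ≈ 1.5, so fraction remaining f = (1/2)^(3/2) ≈ 0.3536.
Each bolus raises the concentration by D/Vd = 123/152 ≈ 0.809 mg/L.
Steady-state trough Cmin,ss = C₀·f/(1−f) ≈ 0.809 × 0.3536/0.6464 ≈ 0.443 mg/L.
Trough 0.4 mg/L vs MEC 1 mg/L: subtherapeutic.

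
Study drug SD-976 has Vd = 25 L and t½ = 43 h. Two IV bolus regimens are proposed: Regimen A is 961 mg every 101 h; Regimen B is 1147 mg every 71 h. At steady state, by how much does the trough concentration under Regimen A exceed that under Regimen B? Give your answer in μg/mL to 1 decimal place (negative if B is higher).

Regimen A: f = (1/2)^(101/43) ≈ 0.1963; Cmin,ss = (961/25)·f/(1−f) ≈ 9.389 μg/mL.
Regimen B: f = (1/2)^(71/43) ≈ 0.3184; Cmin,ss = (1147/25)·f/(1−f) ≈ 21.432 μg/mL.
Difference ≈ 9.389 − 21.432 ≈ -12.043 μg/mL.

-12.0 μg/mL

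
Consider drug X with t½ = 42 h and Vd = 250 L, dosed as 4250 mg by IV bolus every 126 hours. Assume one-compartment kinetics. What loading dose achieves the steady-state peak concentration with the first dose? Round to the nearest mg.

4857 mg

f = (1/2)^(126/42) ≈ 0.125000; accumulation ratio R = 1/(1−f) ≈ 1.14286.
Loading dose to hit Cmax,ss on first dose: D_load = D_maint·R ≈ 4250 × 1.14286 ≈ 4857.15 mg.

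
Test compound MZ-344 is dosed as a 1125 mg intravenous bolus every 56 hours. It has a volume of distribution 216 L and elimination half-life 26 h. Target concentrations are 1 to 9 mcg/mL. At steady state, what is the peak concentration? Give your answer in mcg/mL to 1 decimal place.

6.7 mcg/mL

k = ln2/t½ = ln2/26 ≈ 0.026660 h⁻¹; fraction remaining f = e^(−kτ) = e^(−0.026660×56) ≈ 0.2247.
At steady state, accumulation factor R = 1/(1 − e^(−kτ)) ≈ 1.2898.
Each bolus raises the concentration by D/Vd = 1125/216 ≈ 5.208 mcg/mL.
Steady-state peak Cmax,ss = C₀·R ≈ 5.208 × 1.2898 ≈ 6.717 mcg/mL.
Peak 6.7 mcg/mL vs MTC 9 mcg/mL: below toxic threshold.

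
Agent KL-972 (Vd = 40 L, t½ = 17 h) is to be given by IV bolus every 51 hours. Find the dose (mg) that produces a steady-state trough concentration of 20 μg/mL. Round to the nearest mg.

5600 mg

τ/t½ = 51/17 ≈ 3, so f = (1/2)^(51/17) ≈ 0.125000.
Cmin,ss = (D/Vd)·f/(1−f), so D = Cmin,ss·Vd·(1−f)/f.
D = 20 × 40 × (1−f)/f ≈ 20 × 40 × 7.00000 ≈ 5600.00 mg.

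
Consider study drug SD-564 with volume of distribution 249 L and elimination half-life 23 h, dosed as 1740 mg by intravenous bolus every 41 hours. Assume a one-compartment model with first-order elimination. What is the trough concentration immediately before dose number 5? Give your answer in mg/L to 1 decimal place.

2.8 mg/L

f = (1/2)^(τ/t½) = (1/2)^(41/23) ≈ 0.2907.
C₀ = D/Vd = 1740/249 ≈ 6.988 mg/L.
Before the 5th dose, 4 doses have been given. Superposition: Cmin = C₀·(f + f² + … + f^4).
≈ 6.988 × (0.2907 + 0.0845 + 0.0246 + 0.0071) ≈ 6.988 × 0.4069 ≈ 2.843 mg/L.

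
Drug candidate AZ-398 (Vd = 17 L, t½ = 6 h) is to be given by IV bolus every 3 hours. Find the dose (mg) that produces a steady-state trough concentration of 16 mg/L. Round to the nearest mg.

113 mg

τ/t½ = 3/6 ≈ 0.5, so f = (1/2)^(3/6) ≈ 0.707107.
Cmin,ss = (D/Vd)·f/(1−f), so D = Cmin,ss·Vd·(1−f)/f.
D = 16 × 17 × (1−f)/f ≈ 16 × 17 × 0.41421 ≈ 112.67 mg.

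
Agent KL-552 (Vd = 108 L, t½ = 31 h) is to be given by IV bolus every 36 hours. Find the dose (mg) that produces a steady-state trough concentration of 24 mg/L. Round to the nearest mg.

3205 mg

τ/t½ = 36/31 ≈ 1.1613, so f = (1/2)^(36/31) ≈ 0.447112.
Cmin,ss = (D/Vd)·f/(1−f), so D = Cmin,ss·Vd·(1−f)/f.
D = 24 × 108 × (1−f)/f ≈ 24 × 108 × 1.23658 ≈ 3205.22 mg.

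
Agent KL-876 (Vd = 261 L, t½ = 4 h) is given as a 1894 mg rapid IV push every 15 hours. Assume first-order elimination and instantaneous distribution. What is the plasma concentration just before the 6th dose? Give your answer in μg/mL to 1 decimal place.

0.6 μg/mL

f = (1/2)^(τ/t½) = (1/2)^(15/4) ≈ 0.0743.
C₀ = D/Vd = 1894/261 ≈ 7.257 μg/mL.
Before the 6th dose, 5 doses have been given. Superposition: Cmin = C₀·(f + f² + … + f^5).
≈ 7.257 × (0.0743 + 0.0055 + 0.0004 + 0.0000 + 0.0000) ≈ 7.257 × 0.0802 ≈ 0.582 μg/mL.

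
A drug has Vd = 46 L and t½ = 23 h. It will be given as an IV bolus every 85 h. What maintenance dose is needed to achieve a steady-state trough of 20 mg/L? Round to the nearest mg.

τ/t½ = 85/23 ≈ 3.6957, so f = (1/2)^(85/23) ≈ 0.077179.
Cmin,ss = (D/Vd)·f/(1−f), so D = Cmin,ss·Vd·(1−f)/f.
D = 20 × 46 × (1−f)/f ≈ 20 × 46 × 11.95689 ≈ 11000.34 mg.

11000 mg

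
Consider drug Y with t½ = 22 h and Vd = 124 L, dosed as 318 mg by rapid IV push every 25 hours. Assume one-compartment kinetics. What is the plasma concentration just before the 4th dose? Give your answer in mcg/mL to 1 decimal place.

f = (1/2)^(τ/t½) = (1/2)^(25/22) ≈ 0.4549.
C₀ = D/Vd = 318/124 ≈ 2.565 mcg/mL.
Before the 4th dose, 3 doses have been given. Superposition: Cmin = C₀·(f + f² + … + f^3).
≈ 2.565 × (0.4549 + 0.2069 + 0.0941) ≈ 2.565 × 0.7559 ≈ 1.939 mcg/mL.

1.9 mcg/mL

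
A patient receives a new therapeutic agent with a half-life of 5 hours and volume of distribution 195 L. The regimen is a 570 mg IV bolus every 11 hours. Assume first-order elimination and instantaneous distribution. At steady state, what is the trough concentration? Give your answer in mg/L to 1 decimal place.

k = ln2/t½ = ln2/5 ≈ 0.138629 h⁻¹; fraction remaining f = e^(−kτ) = e^(−0.138629×11) ≈ 0.2176.
Each bolus raises the concentration by D/Vd = 570/195 ≈ 2.923 mg/L.
Steady-state trough Cmin,ss = C₀·f/(1−f) ≈ 2.923 × 0.2176/0.7824 ≈ 0.813 mg/L.

0.8 mg/L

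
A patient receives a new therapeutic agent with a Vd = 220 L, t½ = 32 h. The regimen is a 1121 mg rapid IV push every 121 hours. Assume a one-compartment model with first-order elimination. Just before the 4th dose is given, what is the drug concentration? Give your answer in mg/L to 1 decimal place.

f = (1/2)^(τ/t½) = (1/2)^(121/32) ≈ 0.0727.
C₀ = D/Vd = 1121/220 ≈ 5.095 mg/L.
Before the 4th dose, 3 doses have been given. Superposition: Cmin = C₀·(f + f² + … + f^3).
≈ 5.095 × (0.0727 + 0.0053 + 0.0004) ≈ 5.095 × 0.0784 ≈ 0.399 mg/L.

0.4 mg/L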